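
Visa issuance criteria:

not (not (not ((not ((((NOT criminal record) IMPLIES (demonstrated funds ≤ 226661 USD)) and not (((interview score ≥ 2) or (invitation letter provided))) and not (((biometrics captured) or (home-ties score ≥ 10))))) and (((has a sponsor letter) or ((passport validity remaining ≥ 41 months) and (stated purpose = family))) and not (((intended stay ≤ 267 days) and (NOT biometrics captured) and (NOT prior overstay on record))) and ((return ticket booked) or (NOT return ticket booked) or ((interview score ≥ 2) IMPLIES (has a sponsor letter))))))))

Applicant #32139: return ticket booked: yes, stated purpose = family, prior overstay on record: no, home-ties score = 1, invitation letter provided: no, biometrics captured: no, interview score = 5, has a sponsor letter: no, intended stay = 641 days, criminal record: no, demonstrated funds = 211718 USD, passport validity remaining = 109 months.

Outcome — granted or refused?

Atomic conditions:
  NOT criminal record: no → true
  demonstrated funds ≤ 226661 USD: 211718 ≤ 226661 is true
  interview score ≥ 2: 5 ≥ 2 is true
  invitation letter provided: no → false
  biometrics captured: no → false
  home-ties score ≥ 10: 1 ≥ 10 is false
  has a sponsor letter: no → false
  passport validity remaining ≥ 41 months: 109 ≥ 41 is true
  stated purpose = family: family == family is true
  intended stay ≤ 267 days: 641 ≤ 267 is false
  NOT biometrics captured: no → true
  NOT prior overstay on record: no → true
  return ticket booked: yes → true
  NOT return ticket booked: yes → false
Combine:
[1.1.1.1.1.1] true → true = true
[1.1.1.1.1.2.1] true OR false = true
[1.1.1.1.1.2] NOT true = false
[1.1.1.1.1.3.1] false OR false = false
[1.1.1.1.1.3] NOT false = true
[1.1.1.1.1] true AND false AND true = false
[1.1.1.1] NOT false = true
[1.1.1.2.1.2] true AND true = true
[1.1.1.2.1] false OR true = true
[1.1.1.2.2.1] false AND true AND true = false
[1.1.1.2.2] NOT false = true
[1.1.1.2.3.3] true → false = false
[1.1.1.2.3] true OR false OR false = true
[1.1.1.2] true AND true AND true = true
[1.1.1] true AND true = true
[1.1] NOT true = false
[1] NOT false = true
[root] NOT true = false
Overall: false → refused

Refused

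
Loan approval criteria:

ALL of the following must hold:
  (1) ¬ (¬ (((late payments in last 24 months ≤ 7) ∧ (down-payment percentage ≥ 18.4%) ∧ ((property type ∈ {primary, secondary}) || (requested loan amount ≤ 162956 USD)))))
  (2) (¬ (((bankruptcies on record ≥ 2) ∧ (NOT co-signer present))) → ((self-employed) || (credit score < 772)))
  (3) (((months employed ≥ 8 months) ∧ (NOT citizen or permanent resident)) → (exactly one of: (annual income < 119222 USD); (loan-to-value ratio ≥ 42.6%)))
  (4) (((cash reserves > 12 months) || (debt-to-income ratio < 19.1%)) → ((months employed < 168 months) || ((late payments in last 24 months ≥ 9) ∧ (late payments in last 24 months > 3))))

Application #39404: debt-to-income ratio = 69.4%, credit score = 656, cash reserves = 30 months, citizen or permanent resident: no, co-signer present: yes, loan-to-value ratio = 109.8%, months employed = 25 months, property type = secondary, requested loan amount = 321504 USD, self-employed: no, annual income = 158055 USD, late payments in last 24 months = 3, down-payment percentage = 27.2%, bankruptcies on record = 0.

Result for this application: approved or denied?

Atomic conditions:
  late payments in last 24 months ≤ 7: 3 ≤ 7 is true
  down-payment percentage ≥ 18.4%: 27.2 ≥ 18.4 is true
  property type ∈ {primary, secondary}: secondary is in the set → true
  requested loan amount ≤ 162956 USD: 321504 ≤ 162956 is false
  bankruptcies on record ≥ 2: 0 ≥ 2 is false
  NOT co-signer present: yes → false
  self-employed: no → false
  credit score < 772: 656 < 772 is true
  months employed ≥ 8 months: 25 ≥ 8 is true
  NOT citizen or permanent resident: no → true
  annual income < 119222 USD: 158055 < 119222 is false
  loan-to-value ratio ≥ 42.6%: 109.8 ≥ 42.6 is true
  cash reserves > 12 months: 30 > 12 is true
  debt-to-income ratio < 19.1%: 69.4 < 19.1 is false
  months employed < 168 months: 25 < 168 is true
  late payments in last 24 months ≥ 9: 3 ≥ 9 is false
  late payments in last 24 months > 3: 3 > 3 is false
Combine:
[1.1.1.3] true OR false = true
[1.1.1] true AND true AND true = true
[1.1] NOT true = false
[1] NOT false = true
[2.1.1] false AND false = false
[2.1] NOT false = true
[2.2] false OR true = true
[2] true → true = true
[3.1] true AND true = true
[3.2] exactly-one(false, true) = true
[3] true → true = true
[4.1] true OR false = true
[4.2.2] false AND false = false
[4.2] true OR false = true
[4] true → true = true
[root] true AND true AND true AND true = true
Overall: true → approved

Approved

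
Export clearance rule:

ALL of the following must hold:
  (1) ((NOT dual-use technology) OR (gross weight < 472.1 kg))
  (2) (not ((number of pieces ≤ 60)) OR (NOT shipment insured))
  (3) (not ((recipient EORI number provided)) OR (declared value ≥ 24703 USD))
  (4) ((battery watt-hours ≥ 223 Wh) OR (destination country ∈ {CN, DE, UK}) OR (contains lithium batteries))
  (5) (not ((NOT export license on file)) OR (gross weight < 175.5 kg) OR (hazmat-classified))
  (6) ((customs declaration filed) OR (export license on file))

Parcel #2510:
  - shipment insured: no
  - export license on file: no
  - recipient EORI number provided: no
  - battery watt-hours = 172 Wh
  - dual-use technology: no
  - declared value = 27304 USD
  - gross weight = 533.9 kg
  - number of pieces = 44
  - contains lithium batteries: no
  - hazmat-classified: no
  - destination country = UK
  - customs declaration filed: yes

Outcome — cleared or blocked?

Blocked

Atomic conditions:
  NOT dual-use technology: no → true
  gross weight < 472.1 kg: 533.9 < 472.1 is false
  number of pieces ≤ 60: 44 ≤ 60 is true
  NOT shipment insured: no → true
  recipient EORI number provided: no → false
  declared value ≥ 24703 USD: 27304 ≥ 24703 is true
  battery watt-hours ≥ 223 Wh: 172 ≥ 223 is false
  destination country ∈ {CN, DE, UK}: UK is in the set → true
  contains lithium batteries: no → false
  NOT export license on file: no → true
  gross weight < 175.5 kg: 533.9 < 175.5 is false
  hazmat-classified: no → false
  customs declaration filed: yes → true
  export license on file: no → false
Combine:
[1] true OR false = true
[2.1] NOT true = false
[2] false OR true = true
[3.1] NOT false = true
[3] true OR true = true
[4] false OR true OR false = true
[5.1] NOT true = false
[5] false OR false OR false = false
[6] true OR false = true
[root] true AND true AND true AND true AND false AND true = false
Overall: false → blocked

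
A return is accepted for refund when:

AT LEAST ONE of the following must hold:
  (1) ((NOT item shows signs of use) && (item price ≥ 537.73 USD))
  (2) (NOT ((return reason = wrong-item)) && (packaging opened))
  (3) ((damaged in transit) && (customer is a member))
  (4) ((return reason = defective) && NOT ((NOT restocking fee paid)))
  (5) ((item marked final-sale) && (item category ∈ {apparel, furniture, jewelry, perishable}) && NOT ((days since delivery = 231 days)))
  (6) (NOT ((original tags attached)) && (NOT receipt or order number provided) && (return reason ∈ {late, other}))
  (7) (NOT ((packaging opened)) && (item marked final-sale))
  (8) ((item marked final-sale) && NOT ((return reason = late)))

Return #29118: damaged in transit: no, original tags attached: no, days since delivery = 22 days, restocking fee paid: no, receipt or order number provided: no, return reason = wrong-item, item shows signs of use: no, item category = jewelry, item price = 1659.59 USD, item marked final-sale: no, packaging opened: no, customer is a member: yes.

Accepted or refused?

Accepted

Atomic conditions:
  NOT item shows signs of use: no → true
  item price ≥ 537.73 USD: 1659.59 ≥ 537.73 is true
  return reason = wrong-item: wrong-item == wrong-item is true
  packaging opened: no → false
  damaged in transit: no → false
  customer is a member: yes → true
  return reason = defective: wrong-item == defective is false
  NOT restocking fee paid: no → true
  item marked final-sale: no → false
  item category ∈ {apparel, furniture, jewelry, perishable}: jewelry is in the set → true
  days since delivery = 231 days: 22 == 231 is false
  original tags attached: no → false
  NOT receipt or order number provided: no → true
  return reason ∈ {late, other}: wrong-item is not in the set → false
  return reason = late: wrong-item == late is false
Combine:
[1] true AND true = true
[2.1] NOT true = false
[2] false AND false = false
[3] false AND true = false
[4.2] NOT true = false
[4] false AND false = false
[5.3] NOT false = true
[5] false AND true AND true = false
[6.1] NOT false = true
[6] true AND true AND false = false
[7.1] NOT false = true
[7] true AND false = false
[8.2] NOT false = true
[8] false AND true = false
[root] true OR false OR false OR false OR false OR false OR false OR false = true
Overall: true → accepted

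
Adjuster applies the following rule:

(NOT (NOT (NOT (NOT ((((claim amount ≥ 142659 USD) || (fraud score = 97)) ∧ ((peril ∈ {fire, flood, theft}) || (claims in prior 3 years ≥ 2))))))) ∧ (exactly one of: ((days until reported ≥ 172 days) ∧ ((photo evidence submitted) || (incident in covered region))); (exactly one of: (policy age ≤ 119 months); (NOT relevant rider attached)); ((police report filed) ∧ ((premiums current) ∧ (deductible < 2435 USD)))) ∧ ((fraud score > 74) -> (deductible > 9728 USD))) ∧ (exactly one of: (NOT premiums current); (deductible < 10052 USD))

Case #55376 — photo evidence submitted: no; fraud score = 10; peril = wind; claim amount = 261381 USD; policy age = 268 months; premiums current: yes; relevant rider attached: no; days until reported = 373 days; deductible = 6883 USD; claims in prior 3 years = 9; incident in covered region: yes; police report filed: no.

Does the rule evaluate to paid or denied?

Atomic conditions:
  claim amount ≥ 142659 USD: 261381 ≥ 142659 is true
  fraud score = 97: 10 == 97 is false
  peril ∈ {fire, flood, theft}: wind is not in the set → false
  claims in prior 3 years ≥ 2: 9 ≥ 2 is true
  days until reported ≥ 172 days: 373 ≥ 172 is true
  photo evidence submitted: no → false
  incident in covered region: yes → true
  policy age ≤ 119 months: 268 ≤ 119 is false
  NOT relevant rider attached: no → true
  police report filed: no → false
  premiums current: yes → true
  deductible < 2435 USD: 6883 < 2435 is false
  fraud score > 74: 10 > 74 is false
  deductible > 9728 USD: 6883 > 9728 is false
  NOT premiums current: yes → false
  deductible < 10052 USD: 6883 < 10052 is true
Combine:
[1.1.1.1.1.1.1] true OR false = true
[1.1.1.1.1.1.2] false OR true = true
[1.1.1.1.1.1] true AND true = true
[1.1.1.1.1] NOT true = false
[1.1.1.1] NOT false = true
[1.1.1] NOT true = false
[1.1] NOT false = true
[1.2.1.2] false OR true = true
[1.2.1] true AND true = true
[1.2.2] exactly-one(false, true) = true
[1.2.3.2] true AND false = false
[1.2.3] false AND false = false
[1.2] exactly-one(true, true, false) = false
[1.3] false → false (antecedent false ⇒ implication holds) = true
[1] true AND false AND true = false
[2] exactly-one(false, true) = true
[root] false AND true = false
Overall: false → denied

Denied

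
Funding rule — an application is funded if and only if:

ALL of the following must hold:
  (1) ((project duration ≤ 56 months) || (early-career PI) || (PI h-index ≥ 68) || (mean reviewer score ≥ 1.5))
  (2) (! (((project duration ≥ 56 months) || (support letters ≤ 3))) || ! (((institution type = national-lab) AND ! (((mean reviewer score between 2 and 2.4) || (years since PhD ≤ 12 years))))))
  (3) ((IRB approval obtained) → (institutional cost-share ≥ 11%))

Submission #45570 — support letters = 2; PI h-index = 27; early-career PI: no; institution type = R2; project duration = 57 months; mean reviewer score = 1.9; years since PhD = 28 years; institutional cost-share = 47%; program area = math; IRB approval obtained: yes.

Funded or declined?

Atomic conditions:
  project duration ≤ 56 months: 57 ≤ 56 is false
  early-career PI: no → false
  PI h-index ≥ 68: 27 ≥ 68 is false
  mean reviewer score ≥ 1.5: 1.9 ≥ 1.5 is true
  project duration ≥ 56 months: 57 ≥ 56 is true
  support letters ≤ 3: 2 ≤ 3 is true
  institution type = national-lab: R2 == national-lab is false
  mean reviewer score between 2 and 2.4: 1.9 in [2, 2.4] is false
  years since PhD ≤ 12 years: 28 ≤ 12 is false
  IRB approval obtained: yes → true
  institutional cost-share ≥ 11%: 47 ≥ 11 is true
Combine:
[1] false OR false OR false OR true = true
[2.1.1] true OR true = true
[2.1] NOT true = false
[2.2.1.2.1] false OR false = false
[2.2.1.2] NOT false = true
[2.2.1] false AND true = false
[2.2] NOT false = true
[2] false OR true = true
[3] true → true = true
[root] true AND true AND true = true
Overall: true → funded

Funded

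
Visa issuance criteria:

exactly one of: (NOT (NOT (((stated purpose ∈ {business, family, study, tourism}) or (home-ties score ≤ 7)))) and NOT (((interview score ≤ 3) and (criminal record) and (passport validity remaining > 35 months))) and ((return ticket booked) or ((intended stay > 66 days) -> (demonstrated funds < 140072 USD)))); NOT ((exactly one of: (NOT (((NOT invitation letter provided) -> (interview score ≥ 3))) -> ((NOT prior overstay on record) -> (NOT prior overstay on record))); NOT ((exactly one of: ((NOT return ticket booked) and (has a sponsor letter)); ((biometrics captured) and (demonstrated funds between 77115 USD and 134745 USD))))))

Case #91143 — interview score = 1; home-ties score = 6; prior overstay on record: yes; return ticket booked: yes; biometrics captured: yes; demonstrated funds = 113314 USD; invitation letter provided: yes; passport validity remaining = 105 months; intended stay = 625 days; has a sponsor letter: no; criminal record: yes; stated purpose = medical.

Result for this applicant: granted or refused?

Refused

Atomic conditions:
  stated purpose ∈ {business, family, study, tourism}: medical is not in the set → false
  home-ties score ≤ 7: 6 ≤ 7 is true
  interview score ≤ 3: 1 ≤ 3 is true
  criminal record: yes → true
  passport validity remaining > 35 months: 105 > 35 is true
  return ticket booked: yes → true
  intended stay > 66 days: 625 > 66 is true
  demonstrated funds < 140072 USD: 113314 < 140072 is true
  NOT invitation letter provided: yes → false
  interview score ≥ 3: 1 ≥ 3 is false
  NOT prior overstay on record: yes → false
  NOT return ticket booked: yes → false
  has a sponsor letter: no → false
  biometrics captured: yes → true
  demonstrated funds between 77115 USD and 134745 USD: 113314 in [77115, 134745] is true
Combine:
[1.1.1.1] false OR true = true
[1.1.1] NOT true = false
[1.1] NOT false = true
[1.2.1] true AND true AND true = true
[1.2] NOT true = false
[1.3.2] true → true = true
[1.3] true OR true = true
[1] true AND false AND true = false
[2.1.1.1.1] false → false (antecedent false ⇒ implication holds) = true
[2.1.1.1] NOT true = false
[2.1.1.2] false → false (antecedent false ⇒ implication holds) = true
[2.1.1] false → true (antecedent false ⇒ implication holds) = true
[2.1.2.1.1] false AND false = false
[2.1.2.1.2] true AND true = true
[2.1.2.1] exactly-one(false, true) = true
[2.1.2] NOT true = false
[2.1] exactly-one(true, false) = true
[2] NOT true = false
[root] exactly-one(false, false) = false
Overall: false → refused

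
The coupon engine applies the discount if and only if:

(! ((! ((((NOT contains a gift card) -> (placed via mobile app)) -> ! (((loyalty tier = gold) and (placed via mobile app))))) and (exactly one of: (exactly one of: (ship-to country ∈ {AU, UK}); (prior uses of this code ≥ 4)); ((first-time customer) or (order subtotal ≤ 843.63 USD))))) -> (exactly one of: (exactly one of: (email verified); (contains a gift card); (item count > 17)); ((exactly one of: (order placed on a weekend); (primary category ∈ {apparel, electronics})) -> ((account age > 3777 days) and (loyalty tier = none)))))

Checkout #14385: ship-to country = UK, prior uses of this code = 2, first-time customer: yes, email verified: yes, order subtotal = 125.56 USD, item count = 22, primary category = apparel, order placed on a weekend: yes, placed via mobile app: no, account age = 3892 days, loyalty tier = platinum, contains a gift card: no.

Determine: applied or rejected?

Atomic conditions:
  NOT contains a gift card: no → true
  placed via mobile app: no → false
  loyalty tier = gold: platinum == gold is false
  ship-to country ∈ {AU, UK}: UK is in the set → true
  prior uses of this code ≥ 4: 2 ≥ 4 is false
  first-time customer: yes → true
  order subtotal ≤ 843.63 USD: 125.56 ≤ 843.63 is true
  email verified: yes → true
  contains a gift card: no → false
  item count > 17: 22 > 17 is true
  order placed on a weekend: yes → true
  primary category ∈ {apparel, electronics}: apparel is in the set → true
  account age > 3777 days: 3892 > 3777 is true
  loyalty tier = none: platinum == none is false
Combine:
[1.1.1.1.1] true → false = false
[1.1.1.1.2.1] false AND false = false
[1.1.1.1.2] NOT false = true
[1.1.1.1] false → true (antecedent false ⇒ implication holds) = true
[1.1.1] NOT true = false
[1.1.2.1] exactly-one(true, false) = true
[1.1.2.2] true OR true = true
[1.1.2] exactly-one(true, true) = false
[1.1] false AND false = false
[1] NOT false = true
[2.1] exactly-one(true, false, true) = false
[2.2.1] exactly-one(true, true) = false
[2.2.2] true AND false = false
[2.2] false → false (antecedent false ⇒ implication holds) = true
[2] exactly-one(false, true) = true
[root] true → true = true
Overall: true → applied

Applied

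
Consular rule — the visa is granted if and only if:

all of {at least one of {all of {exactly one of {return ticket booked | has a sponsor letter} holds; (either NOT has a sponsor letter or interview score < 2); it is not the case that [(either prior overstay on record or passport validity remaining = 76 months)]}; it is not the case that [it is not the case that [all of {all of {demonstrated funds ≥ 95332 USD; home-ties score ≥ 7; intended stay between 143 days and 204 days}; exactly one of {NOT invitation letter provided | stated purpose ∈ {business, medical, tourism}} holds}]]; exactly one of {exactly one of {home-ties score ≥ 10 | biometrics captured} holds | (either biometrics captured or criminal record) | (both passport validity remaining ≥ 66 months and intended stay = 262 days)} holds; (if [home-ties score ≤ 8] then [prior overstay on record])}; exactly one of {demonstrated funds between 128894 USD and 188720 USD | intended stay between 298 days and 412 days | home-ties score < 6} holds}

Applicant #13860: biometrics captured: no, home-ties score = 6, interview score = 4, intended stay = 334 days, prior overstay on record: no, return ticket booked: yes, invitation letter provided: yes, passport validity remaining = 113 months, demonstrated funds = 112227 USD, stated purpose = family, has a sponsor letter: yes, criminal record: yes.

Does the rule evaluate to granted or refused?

Atomic conditions:
  return ticket booked: yes → true
  has a sponsor letter: yes → true
  NOT has a sponsor letter: yes → false
  interview score < 2: 4 < 2 is false
  prior overstay on record: no → false
  passport validity remaining = 76 months: 113 == 76 is false
  demonstrated funds ≥ 95332 USD: 112227 ≥ 95332 is true
  home-ties score ≥ 7: 6 ≥ 7 is false
  intended stay between 143 days and 204 days: 334 in [143, 204] is false
  NOT invitation letter provided: yes → false
  stated purpose ∈ {business, medical, tourism}: family is not in the set → false
  home-ties score ≥ 10: 6 ≥ 10 is false
  biometrics captured: no → false
  criminal record: yes → true
  passport validity remaining ≥ 66 months: 113 ≥ 66 is true
  intended stay = 262 days: 334 == 262 is false
  home-ties score ≤ 8: 6 ≤ 8 is true
  demonstrated funds between 128894 USD and 188720 USD: 112227 in [128894, 188720] is false
  intended stay between 298 days and 412 days: 334 in [298, 412] is true
  home-ties score < 6: 6 < 6 is false
Combine:
[1.1.1] exactly-one(true, true) = false
[1.1.2] false OR false = false
[1.1.3.1] false OR false = false
[1.1.3] NOT false = true
[1.1] false AND false AND true = false
[1.2.1.1.1] true AND false AND false = false
[1.2.1.1.2] exactly-one(false, false) = false
[1.2.1.1] false AND false = false
[1.2.1] NOT false = true
[1.2] NOT true = false
[1.3.1] exactly-one(false, false) = false
[1.3.2] false OR true = true
[1.3.3] true AND false = false
[1.3] exactly-one(false, true, false) = true
[1.4] true → false = false
[1] false OR false OR true OR false = true
[2] exactly-one(false, true, false) = true
[root] true AND true = true
Overall: true → granted

Granted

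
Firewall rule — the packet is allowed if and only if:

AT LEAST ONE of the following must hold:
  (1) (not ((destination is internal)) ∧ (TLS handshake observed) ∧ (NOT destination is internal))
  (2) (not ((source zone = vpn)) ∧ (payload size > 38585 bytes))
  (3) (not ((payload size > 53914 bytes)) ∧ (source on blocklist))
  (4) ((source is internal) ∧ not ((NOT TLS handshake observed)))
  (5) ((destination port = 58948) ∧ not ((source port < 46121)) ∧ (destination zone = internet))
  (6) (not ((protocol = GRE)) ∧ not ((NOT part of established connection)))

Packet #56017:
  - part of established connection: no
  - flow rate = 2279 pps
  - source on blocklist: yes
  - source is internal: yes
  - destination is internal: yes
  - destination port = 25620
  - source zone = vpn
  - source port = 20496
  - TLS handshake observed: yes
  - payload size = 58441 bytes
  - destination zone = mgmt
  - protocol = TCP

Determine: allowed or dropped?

Allowed

Atomic conditions:
  destination is internal: yes → true
  TLS handshake observed: yes → true
  NOT destination is internal: yes → false
  source zone = vpn: vpn == vpn is true
  payload size > 38585 bytes: 58441 > 38585 is true
  payload size > 53914 bytes: 58441 > 53914 is true
  source on blocklist: yes → true
  source is internal: yes → true
  NOT TLS handshake observed: yes → false
  destination port = 58948: 25620 == 58948 is false
  source port < 46121: 20496 < 46121 is true
  destination zone = internet: mgmt == internet is false
  protocol = GRE: TCP == GRE is false
  NOT part of established connection: no → true
Combine:
[1.1] NOT true = false
[1] false AND true AND false = false
[2.1] NOT true = false
[2] false AND true = false
[3.1] NOT true = false
[3] false AND true = false
[4.2] NOT false = true
[4] true AND true = true
[5.2] NOT true = false
[5] false AND false AND false = false
[6.1] NOT false = true
[6.2] NOT true = false
[6] true AND false = false
[root] false OR false OR false OR true OR false OR false = true
Overall: true → allowed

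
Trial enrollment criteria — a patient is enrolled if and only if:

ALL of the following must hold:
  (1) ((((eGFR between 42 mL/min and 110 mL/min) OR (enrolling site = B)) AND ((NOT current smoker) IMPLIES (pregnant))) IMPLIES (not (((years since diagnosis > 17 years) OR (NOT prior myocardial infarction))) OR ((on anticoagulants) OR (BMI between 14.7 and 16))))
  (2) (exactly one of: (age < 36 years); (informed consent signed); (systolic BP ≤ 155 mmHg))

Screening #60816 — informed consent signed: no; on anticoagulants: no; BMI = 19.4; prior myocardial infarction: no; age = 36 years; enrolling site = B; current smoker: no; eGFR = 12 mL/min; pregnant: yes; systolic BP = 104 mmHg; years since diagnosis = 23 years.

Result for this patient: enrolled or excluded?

Excluded

Atomic conditions:
  eGFR between 42 mL/min and 110 mL/min: 12 in [42, 110] is false
  enrolling site = B: B == B is true
  NOT current smoker: no → true
  pregnant: yes → true
  years since diagnosis > 17 years: 23 > 17 is true
  NOT prior myocardial infarction: no → true
  on anticoagulants: no → false
  BMI between 14.7 and 16: 19.4 in [14.7, 16] is false
  age < 36 years: 36 < 36 is false
  informed consent signed: no → false
  systolic BP ≤ 155 mmHg: 104 ≤ 155 is true
Combine:
[1.1.1] false OR true = true
[1.1.2] true → true = true
[1.1] true AND true = true
[1.2.1.1] true OR true = true
[1.2.1] NOT true = false
[1.2.2] false OR false = false
[1.2] false OR false = false
[1] true → false = false
[2] exactly-one(false, false, true) = true
[root] false AND true = false
Overall: false → excluded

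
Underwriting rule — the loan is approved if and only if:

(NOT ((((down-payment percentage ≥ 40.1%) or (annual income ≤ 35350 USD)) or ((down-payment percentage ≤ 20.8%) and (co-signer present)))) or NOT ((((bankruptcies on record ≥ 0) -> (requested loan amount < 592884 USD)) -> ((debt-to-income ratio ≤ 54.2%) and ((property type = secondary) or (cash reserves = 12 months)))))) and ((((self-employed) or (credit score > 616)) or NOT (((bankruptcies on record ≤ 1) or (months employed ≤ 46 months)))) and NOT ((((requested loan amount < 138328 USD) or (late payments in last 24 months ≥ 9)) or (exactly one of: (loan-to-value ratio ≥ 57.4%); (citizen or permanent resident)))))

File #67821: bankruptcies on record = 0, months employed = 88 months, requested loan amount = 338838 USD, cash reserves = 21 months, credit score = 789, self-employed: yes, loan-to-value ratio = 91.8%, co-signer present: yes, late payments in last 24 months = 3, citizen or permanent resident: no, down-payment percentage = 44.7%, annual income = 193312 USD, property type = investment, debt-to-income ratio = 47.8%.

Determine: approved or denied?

Atomic conditions:
  down-payment percentage ≥ 40.1%: 44.7 ≥ 40.1 is true
  annual income ≤ 35350 USD: 193312 ≤ 35350 is false
  down-payment percentage ≤ 20.8%: 44.7 ≤ 20.8 is false
  co-signer present: yes → true
  bankruptcies on record ≥ 0: 0 ≥ 0 is true
  requested loan amount < 592884 USD: 338838 < 592884 is true
  debt-to-income ratio ≤ 54.2%: 47.8 ≤ 54.2 is true
  property type = secondary: investment == secondary is false
  cash reserves = 12 months: 21 == 12 is false
  self-employed: yes → true
  credit score > 616: 789 > 616 is true
  bankruptcies on record ≤ 1: 0 ≤ 1 is true
  months employed ≤ 46 months: 88 ≤ 46 is false
  requested loan amount < 138328 USD: 338838 < 138328 is false
  late payments in last 24 months ≥ 9: 3 ≥ 9 is false
  loan-to-value ratio ≥ 57.4%: 91.8 ≥ 57.4 is true
  citizen or permanent resident: no → false
Combine:
[1.1.1.1] true OR false = true
[1.1.1.2] false AND true = false
[1.1.1] true OR false = true
[1.1] NOT true = false
[1.2.1.1] true → true = true
[1.2.1.2.2] false OR false = false
[1.2.1.2] true AND false = false
[1.2.1] true → false = false
[1.2] NOT false = true
[1] false OR true = true
[2.1.1] true OR true = true
[2.1.2.1] true OR false = true
[2.1.2] NOT true = false
[2.1] true OR false = true
[2.2.1.1] false OR false = false
[2.2.1.2] exactly-one(true, false) = true
[2.2.1] false OR true = true
[2.2] NOT true = false
[2] true AND false = false
[root] true AND false = false
Overall: false → denied

Denied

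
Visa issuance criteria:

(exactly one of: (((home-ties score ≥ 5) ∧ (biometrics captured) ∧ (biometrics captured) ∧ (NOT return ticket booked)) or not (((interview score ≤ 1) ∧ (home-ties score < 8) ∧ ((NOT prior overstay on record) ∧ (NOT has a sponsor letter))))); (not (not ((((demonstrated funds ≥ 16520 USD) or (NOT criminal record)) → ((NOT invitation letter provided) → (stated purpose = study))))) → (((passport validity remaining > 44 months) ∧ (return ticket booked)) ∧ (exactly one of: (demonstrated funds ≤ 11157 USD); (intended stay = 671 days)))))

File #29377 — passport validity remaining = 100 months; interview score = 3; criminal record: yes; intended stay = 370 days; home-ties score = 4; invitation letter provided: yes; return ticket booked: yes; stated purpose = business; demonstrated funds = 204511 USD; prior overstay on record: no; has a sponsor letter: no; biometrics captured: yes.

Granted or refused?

Atomic conditions:
  home-ties score ≥ 5: 4 ≥ 5 is false
  biometrics captured: yes → true
  NOT return ticket booked: yes → false
  interview score ≤ 1: 3 ≤ 1 is false
  home-ties score < 8: 4 < 8 is true
  NOT prior overstay on record: no → true
  NOT has a sponsor letter: no → true
  demonstrated funds ≥ 16520 USD: 204511 ≥ 16520 is true
  NOT criminal record: yes → false
  NOT invitation letter provided: yes → false
  stated purpose = study: business == study is false
  passport validity remaining > 44 months: 100 > 44 is true
  return ticket booked: yes → true
  demonstrated funds ≤ 11157 USD: 204511 ≤ 11157 is false
  intended stay = 671 days: 370 == 671 is false
Combine:
[1.1] false AND true AND true AND false = false
[1.2.1.3] true AND true = true
[1.2.1] false AND true AND true = false
[1.2] NOT false = true
[1] false OR true = true
[2.1.1.1.1] true OR false = true
[2.1.1.1.2] false → false (antecedent false ⇒ implication holds) = true
[2.1.1.1] true → true = true
[2.1.1] NOT true = false
[2.1] NOT false = true
[2.2.1] true AND true = true
[2.2.2] exactly-one(false, false) = false
[2.2] true AND false = false
[2] true → false = false
[root] exactly-one(true, false) = true
Overall: true → granted

Granted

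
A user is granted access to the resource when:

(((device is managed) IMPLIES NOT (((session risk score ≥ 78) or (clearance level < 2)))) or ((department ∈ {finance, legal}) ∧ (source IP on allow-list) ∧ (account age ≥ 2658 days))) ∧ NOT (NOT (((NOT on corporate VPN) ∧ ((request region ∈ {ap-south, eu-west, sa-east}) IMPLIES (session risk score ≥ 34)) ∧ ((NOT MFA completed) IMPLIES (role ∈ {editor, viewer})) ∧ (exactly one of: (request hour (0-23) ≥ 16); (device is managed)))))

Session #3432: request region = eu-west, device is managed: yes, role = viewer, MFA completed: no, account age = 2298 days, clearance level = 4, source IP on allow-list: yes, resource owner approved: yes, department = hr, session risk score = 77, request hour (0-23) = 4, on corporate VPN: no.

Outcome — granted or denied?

Atomic conditions:
  device is managed: yes → true
  session risk score ≥ 78: 77 ≥ 78 is false
  clearance level < 2: 4 < 2 is false
  department ∈ {finance, legal}: hr is not in the set → false
  source IP on allow-list: yes → true
  account age ≥ 2658 days: 2298 ≥ 2658 is false
  NOT on corporate VPN: no → true
  request region ∈ {ap-south, eu-west, sa-east}: eu-west is in the set → true
  session risk score ≥ 34: 77 ≥ 34 is true
  NOT MFA completed: no → true
  role ∈ {editor, viewer}: viewer is in the set → true
  request hour (0-23) ≥ 16: 4 ≥ 16 is false
Combine:
[1.1.2.1] false OR false = false
[1.1.2] NOT false = true
[1.1] true → true = true
[1.2] false AND true AND false = false
[1] true OR false = true
[2.1.1.2] true → true = true
[2.1.1.3] true → true = true
[2.1.1.4] exactly-one(false, true) = true
[2.1.1] true AND true AND true AND true = true
[2.1] NOT true = false
[2] NOT false = true
[root] true AND true = true
Overall: true → granted

Granted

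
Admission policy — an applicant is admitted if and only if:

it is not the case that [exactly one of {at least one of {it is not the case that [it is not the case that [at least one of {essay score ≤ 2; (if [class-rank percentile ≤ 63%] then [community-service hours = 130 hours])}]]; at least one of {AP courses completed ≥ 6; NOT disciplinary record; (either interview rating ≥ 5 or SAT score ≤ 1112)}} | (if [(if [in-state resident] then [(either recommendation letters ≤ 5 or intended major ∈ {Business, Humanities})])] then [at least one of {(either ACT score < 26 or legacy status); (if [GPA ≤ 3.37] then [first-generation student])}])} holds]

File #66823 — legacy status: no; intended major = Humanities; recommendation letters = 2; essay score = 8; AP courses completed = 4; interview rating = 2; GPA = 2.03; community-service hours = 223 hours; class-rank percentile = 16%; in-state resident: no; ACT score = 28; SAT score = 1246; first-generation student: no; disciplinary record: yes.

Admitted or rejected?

Atomic conditions:
  essay score ≤ 2: 8 ≤ 2 is false
  class-rank percentile ≤ 63%: 16 ≤ 63 is true
  community-service hours = 130 hours: 223 == 130 is false
  AP courses completed ≥ 6: 4 ≥ 6 is false
  NOT disciplinary record: yes → false
  interview rating ≥ 5: 2 ≥ 5 is false
  SAT score ≤ 1112: 1246 ≤ 1112 is false
  in-state resident: no → false
  recommendation letters ≤ 5: 2 ≤ 5 is true
  intended major ∈ {Business, Humanities}: Humanities is in the set → true
  ACT score < 26: 28 < 26 is false
  legacy status: no → false
  GPA ≤ 3.37: 2.03 ≤ 3.37 is true
  first-generation student: no → false
Combine:
[1.1.1.1.1.2] true → false = false
[1.1.1.1.1] false OR false = false
[1.1.1.1] NOT false = true
[1.1.1] NOT true = false
[1.1.2.3] false OR false = false
[1.1.2] false OR false OR false = false
[1.1] false OR false = false
[1.2.1.2] true OR true = true
[1.2.1] false → true (antecedent false ⇒ implication holds) = true
[1.2.2.1] false OR false = false
[1.2.2.2] true → false = false
[1.2.2] false OR false = false
[1.2] true → false = false
[1] exactly-one(false, false) = false
[root] NOT false = true
Overall: true → admitted

Admitted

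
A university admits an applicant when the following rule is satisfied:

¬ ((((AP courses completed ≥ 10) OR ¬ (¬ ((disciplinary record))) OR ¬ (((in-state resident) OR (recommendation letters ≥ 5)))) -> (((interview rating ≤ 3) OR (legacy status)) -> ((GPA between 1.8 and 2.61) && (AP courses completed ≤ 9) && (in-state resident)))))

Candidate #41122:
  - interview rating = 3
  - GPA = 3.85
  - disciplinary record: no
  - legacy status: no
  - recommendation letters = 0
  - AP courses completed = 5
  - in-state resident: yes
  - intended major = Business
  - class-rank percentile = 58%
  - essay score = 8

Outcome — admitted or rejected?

Rejected

Atomic conditions:
  AP courses completed ≥ 10: 5 ≥ 10 is false
  disciplinary record: no → false
  in-state resident: yes → true
  recommendation letters ≥ 5: 0 ≥ 5 is false
  interview rating ≤ 3: 3 ≤ 3 is true
  legacy status: no → false
  GPA between 1.8 and 2.61: 3.85 in [1.8, 2.61] is false
  AP courses completed ≤ 9: 5 ≤ 9 is true
Combine:
[1.1.2.1] NOT false = true
[1.1.2] NOT true = false
[1.1.3.1] true OR false = true
[1.1.3] NOT true = false
[1.1] false OR false OR false = false
[1.2.1] true OR false = true
[1.2.2] false AND true AND true = false
[1.2] true → false = false
[1] false → false (antecedent false ⇒ implication holds) = true
[root] NOT true = false
Overall: false → rejected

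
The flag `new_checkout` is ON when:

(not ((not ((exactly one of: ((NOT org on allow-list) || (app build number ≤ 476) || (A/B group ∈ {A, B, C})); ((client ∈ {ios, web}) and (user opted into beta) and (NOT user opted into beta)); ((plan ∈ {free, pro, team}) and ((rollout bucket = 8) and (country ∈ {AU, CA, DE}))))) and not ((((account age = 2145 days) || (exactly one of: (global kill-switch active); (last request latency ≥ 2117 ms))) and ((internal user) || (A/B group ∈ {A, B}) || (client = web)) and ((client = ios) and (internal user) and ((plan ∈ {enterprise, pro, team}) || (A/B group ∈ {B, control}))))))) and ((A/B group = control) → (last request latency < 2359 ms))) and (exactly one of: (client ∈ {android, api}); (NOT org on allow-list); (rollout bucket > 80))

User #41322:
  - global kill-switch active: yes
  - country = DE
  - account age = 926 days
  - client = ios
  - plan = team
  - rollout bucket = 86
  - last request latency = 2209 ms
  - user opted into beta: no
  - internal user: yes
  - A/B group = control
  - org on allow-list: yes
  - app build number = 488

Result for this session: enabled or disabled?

Atomic conditions:
  NOT org on allow-list: yes → false
  app build number ≤ 476: 488 ≤ 476 is false
  A/B group ∈ {A, B, C}: control is not in the set → false
  client ∈ {ios, web}: ios is in the set → true
  user opted into beta: no → false
  NOT user opted into beta: no → true
  plan ∈ {free, pro, team}: team is in the set → true
  rollout bucket = 8: 86 == 8 is false
  country ∈ {AU, CA, DE}: DE is in the set → true
  account age = 2145 days: 926 == 2145 is false
  global kill-switch active: yes → true
  last request latency ≥ 2117 ms: 2209 ≥ 2117 is true
  internal user: yes → true
  A/B group ∈ {A, B}: control is not in the set → false
  client = web: ios == web is false
  client = ios: ios == ios is true
  plan ∈ {enterprise, pro, team}: team is in the set → true
  A/B group ∈ {B, control}: control is in the set → true
  A/B group = control: control == control is true
  last request latency < 2359 ms: 2209 < 2359 is true
  client ∈ {android, api}: ios is not in the set → false
  rollout bucket > 80: 86 > 80 is true
Combine:
[1.1.1.1.1.1] false OR false OR false = false
[1.1.1.1.1.2] true AND false AND true = false
[1.1.1.1.1.3.2] false AND true = false
[1.1.1.1.1.3] true AND false = false
[1.1.1.1.1] exactly-one(false, false, false) = false
[1.1.1.1] NOT false = true
[1.1.1.2.1.1.2] exactly-one(true, true) = false
[1.1.1.2.1.1] false OR false = false
[1.1.1.2.1.2] true OR false OR false = true
[1.1.1.2.1.3.3] true OR true = true
[1.1.1.2.1.3] true AND true AND true = true
[1.1.1.2.1] false AND true AND true = false
[1.1.1.2] NOT false = true
[1.1.1] true AND true = true
[1.1] NOT true = false
[1.2] true → true = true
[1] false AND true = false
[2] exactly-one(false, false, true) = true
[root] false AND true = false
Overall: false → disabled

Disabled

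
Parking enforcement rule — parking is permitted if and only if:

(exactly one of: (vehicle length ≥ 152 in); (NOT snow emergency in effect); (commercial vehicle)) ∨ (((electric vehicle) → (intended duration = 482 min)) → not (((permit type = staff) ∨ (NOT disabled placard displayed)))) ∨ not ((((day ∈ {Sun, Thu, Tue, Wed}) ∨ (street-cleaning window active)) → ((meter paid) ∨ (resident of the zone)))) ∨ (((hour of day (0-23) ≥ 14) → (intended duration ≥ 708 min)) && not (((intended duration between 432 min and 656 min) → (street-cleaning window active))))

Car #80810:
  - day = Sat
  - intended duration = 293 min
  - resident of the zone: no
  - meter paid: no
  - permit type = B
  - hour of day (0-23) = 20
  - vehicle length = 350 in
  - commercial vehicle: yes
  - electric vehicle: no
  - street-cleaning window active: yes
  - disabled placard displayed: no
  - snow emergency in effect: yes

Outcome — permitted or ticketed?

Atomic conditions:
  vehicle length ≥ 152 in: 350 ≥ 152 is true
  NOT snow emergency in effect: yes → false
  commercial vehicle: yes → true
  electric vehicle: no → false
  intended duration = 482 min: 293 == 482 is false
  permit type = staff: B == staff is false
  NOT disabled placard displayed: no → true
  day ∈ {Sun, Thu, Tue, Wed}: Sat is not in the set → false
  street-cleaning window active: yes → true
  meter paid: no → false
  resident of the zone: no → false
  hour of day (0-23) ≥ 14: 20 ≥ 14 is true
  intended duration ≥ 708 min: 293 ≥ 708 is false
  intended duration between 432 min and 656 min: 293 in [432, 656] is false
Combine:
[1] exactly-one(true, false, true) = false
[2.1] false → false (antecedent false ⇒ implication holds) = true
[2.2.1] false OR true = true
[2.2] NOT true = false
[2] true → false = false
[3.1.1] false OR true = true
[3.1.2] false OR false = false
[3.1] true → false = false
[3] NOT false = true
[4.1] true → false = false
[4.2.1] false → true (antecedent false ⇒ implication holds) = true
[4.2] NOT true = false
[4] false AND false = false
[root] false OR false OR true OR false = true
Overall: true → permitted

Permitted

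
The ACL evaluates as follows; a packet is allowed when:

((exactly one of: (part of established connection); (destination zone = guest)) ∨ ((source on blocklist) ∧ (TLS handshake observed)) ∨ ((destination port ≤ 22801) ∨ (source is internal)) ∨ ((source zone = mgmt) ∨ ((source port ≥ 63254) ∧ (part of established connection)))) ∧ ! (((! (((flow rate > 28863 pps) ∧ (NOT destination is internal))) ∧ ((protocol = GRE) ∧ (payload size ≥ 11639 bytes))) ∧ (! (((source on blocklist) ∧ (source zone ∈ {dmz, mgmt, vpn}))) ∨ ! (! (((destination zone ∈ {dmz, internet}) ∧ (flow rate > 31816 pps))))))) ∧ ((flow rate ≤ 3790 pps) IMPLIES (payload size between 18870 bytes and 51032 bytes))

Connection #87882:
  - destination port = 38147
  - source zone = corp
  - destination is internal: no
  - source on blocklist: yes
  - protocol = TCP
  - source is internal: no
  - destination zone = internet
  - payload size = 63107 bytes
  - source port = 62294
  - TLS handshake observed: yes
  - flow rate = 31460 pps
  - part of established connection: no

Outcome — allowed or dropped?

Allowed

Atomic conditions:
  part of established connection: no → false
  destination zone = guest: internet == guest is false
  source on blocklist: yes → true
  TLS handshake observed: yes → true
  destination port ≤ 22801: 38147 ≤ 22801 is false
  source is internal: no → false
  source zone = mgmt: corp == mgmt is false
  source port ≥ 63254: 62294 ≥ 63254 is false
  flow rate > 28863 pps: 31460 > 28863 is true
  NOT destination is internal: no → true
  protocol = GRE: TCP == GRE is false
  payload size ≥ 11639 bytes: 63107 ≥ 11639 is true
  source zone ∈ {dmz, mgmt, vpn}: corp is not in the set → false
  destination zone ∈ {dmz, internet}: internet is in the set → true
  flow rate > 31816 pps: 31460 > 31816 is false
  flow rate ≤ 3790 pps: 31460 ≤ 3790 is false
  payload size between 18870 bytes and 51032 bytes: 63107 in [18870, 51032] is false
Combine:
[1.1] exactly-one(false, false) = false
[1.2] true AND true = true
[1.3] false OR false = false
[1.4.2] false AND false = false
[1.4] false OR false = false
[1] false OR true OR false OR false = true
[2.1.1.1.1] true AND true = true
[2.1.1.1] NOT true = false
[2.1.1.2] false AND true = false
[2.1.1] false AND false = false
[2.1.2.1.1] true AND false = false
[2.1.2.1] NOT false = true
[2.1.2.2.1.1] true AND false = false
[2.1.2.2.1] NOT false = true
[2.1.2.2] NOT true = false
[2.1.2] true OR false = true
[2.1] false AND true = false
[2] NOT false = true
[3] false → false (antecedent false ⇒ implication holds) = true
[root] true AND true AND true = true
Overall: true → allowed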